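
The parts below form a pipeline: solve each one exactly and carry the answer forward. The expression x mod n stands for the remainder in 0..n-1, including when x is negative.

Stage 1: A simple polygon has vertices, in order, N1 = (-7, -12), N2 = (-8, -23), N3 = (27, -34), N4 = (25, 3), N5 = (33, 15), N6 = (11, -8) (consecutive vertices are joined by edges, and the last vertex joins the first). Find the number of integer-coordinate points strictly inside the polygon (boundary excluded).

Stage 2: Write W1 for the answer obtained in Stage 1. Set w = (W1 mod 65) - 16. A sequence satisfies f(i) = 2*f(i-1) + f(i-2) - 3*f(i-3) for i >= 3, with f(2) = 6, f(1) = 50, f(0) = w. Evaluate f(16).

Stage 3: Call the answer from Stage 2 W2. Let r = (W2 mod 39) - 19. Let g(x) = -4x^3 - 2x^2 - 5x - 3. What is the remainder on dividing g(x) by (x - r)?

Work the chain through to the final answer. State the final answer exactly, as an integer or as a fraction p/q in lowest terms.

1957

Stage 1: cross terms: (-7*-23 - -8*-12)=65, (-8*-34 - 27*-23)=893, (27*3 - 25*-34)=931, (25*15 - 33*3)=276, (33*-8 - 11*15)=-429, (11*-12 - -7*-8)=-188; twice the area = |1548| = 1548; area = 774; boundary points = 1 + 1 + 1 + 4 + 1 + 2 = 10; strictly interior points = area - boundary/2 + 1 = 770; answer 770
Stage 2: W1 = 770; w = 39; f(3) = 2*(6) + 1*(50) - 3*(39) = -55; iterating: f(3)=-55, f(4)=-254, f(5)=-581, f(6)=-1251, f(7)=-2321, f(8)=-4150, f(9)=-6868, f(10)=-10923, f(11)=-16264, f(12)=-22847, f(13)=-29189, f(14)=-32433, f(15)=-25514, f(16)=4106; answer 4106
Stage 3: W2 = 4106; r = -8; remainder = value at the root: -4*(-8)^3 - 2*(-8)^2 - 5*(-8)^1 - 3 = (2048) + (-128) + (40) + (-3) = 1957; answer 1957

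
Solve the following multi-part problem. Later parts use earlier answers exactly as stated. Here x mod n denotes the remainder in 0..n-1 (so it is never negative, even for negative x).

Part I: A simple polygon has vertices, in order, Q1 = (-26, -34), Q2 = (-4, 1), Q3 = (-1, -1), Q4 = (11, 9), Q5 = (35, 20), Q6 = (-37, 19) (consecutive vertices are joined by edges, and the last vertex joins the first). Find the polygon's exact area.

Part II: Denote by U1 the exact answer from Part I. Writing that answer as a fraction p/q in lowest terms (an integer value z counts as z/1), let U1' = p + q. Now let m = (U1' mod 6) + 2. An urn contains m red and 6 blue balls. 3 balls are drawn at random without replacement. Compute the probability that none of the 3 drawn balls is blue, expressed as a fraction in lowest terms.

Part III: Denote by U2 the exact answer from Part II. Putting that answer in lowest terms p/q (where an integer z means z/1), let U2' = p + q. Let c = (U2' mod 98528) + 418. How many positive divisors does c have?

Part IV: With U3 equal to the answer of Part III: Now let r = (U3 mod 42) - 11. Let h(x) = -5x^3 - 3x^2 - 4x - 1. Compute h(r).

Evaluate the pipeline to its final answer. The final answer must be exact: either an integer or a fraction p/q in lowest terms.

3437

Part I: cross terms: (-26*1 - -4*-34)=-162, (-4*-1 - -1*1)=5, (-1*9 - 11*-1)=2, (11*20 - 35*9)=-95, (35*19 - -37*20)=1405, (-37*-34 - -26*19)=1752; twice the area = |2907| = 2907; area = 2907/2; answer 2907/2
Part II: U1 = 2907/2; threaded value p + q = 2909; m = 7; total draws C(13,3) = 286; favorable C(7,3) = 35; P = 35/286; answer 35/286
Part III: U2 = 35/286; threaded value p + q = 321; c = 739; 739 is prime, so its only divisors are 1 and 739; count = 2; answer 2
Part IV: U3 = 2; r = -9; -5*(-9)^3 - 3*(-9)^2 - 4*(-9)^1 - 1 = (3645) + (-243) + (36) + (-1) = 3437; answer 3437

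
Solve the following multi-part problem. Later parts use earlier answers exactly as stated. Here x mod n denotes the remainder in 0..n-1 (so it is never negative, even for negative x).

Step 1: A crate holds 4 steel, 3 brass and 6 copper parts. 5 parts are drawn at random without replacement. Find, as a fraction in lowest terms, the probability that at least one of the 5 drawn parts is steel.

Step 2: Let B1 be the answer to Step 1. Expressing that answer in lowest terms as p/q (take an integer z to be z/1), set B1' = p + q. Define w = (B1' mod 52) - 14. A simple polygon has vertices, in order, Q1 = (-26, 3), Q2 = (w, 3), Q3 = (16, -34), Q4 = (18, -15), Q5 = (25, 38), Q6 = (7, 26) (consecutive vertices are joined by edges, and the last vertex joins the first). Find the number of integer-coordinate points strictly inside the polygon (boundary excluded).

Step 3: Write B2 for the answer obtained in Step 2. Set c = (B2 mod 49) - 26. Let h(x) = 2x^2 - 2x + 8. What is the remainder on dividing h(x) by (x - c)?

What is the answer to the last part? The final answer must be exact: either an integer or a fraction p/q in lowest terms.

272

Step 1: total draws C(13,5) = 1287; complement C(9,5) = 126; favorable 1287 - 126 = 1161; P = 129/143; answer 129/143
Step 2: B1 = 129/143; threaded value p + q = 272; w = -2; cross terms: (-26*3 - -2*3)=-72, (-2*-34 - 16*3)=20, (16*-15 - 18*-34)=372, (18*38 - 25*-15)=1059, (25*26 - 7*38)=384, (7*3 - -26*26)=697; twice the area = |2460| = 2460; area = 1230; boundary points = 24 + 1 + 1 + 1 + 6 + 1 = 34; strictly interior points = area - boundary/2 + 1 = 1214; answer 1214
Step 3: B2 = 1214; c = 12; remainder = value at the root: 2*(12)^2 - 2*(12)^1 + 8 = (288) + (-24) + (8) = 272; answer 272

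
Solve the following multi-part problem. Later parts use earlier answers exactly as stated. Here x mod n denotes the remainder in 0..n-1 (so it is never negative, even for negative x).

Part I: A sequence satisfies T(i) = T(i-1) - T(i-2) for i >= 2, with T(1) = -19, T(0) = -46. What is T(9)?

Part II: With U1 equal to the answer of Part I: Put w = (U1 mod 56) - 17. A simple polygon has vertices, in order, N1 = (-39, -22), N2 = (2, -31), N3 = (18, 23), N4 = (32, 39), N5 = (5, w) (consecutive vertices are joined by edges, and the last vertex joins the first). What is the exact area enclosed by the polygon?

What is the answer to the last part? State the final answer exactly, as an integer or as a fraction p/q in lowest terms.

3577/2

Part I: T(2) = 1*(-19) - 1*(-46) = 27; iterating: T(2)=27, T(3)=46, T(4)=19, T(5)=-27, T(6)=-46, T(7)=-19, T(8)=27, T(9)=46; answer 46
Part II: U1 = 46; w = 29; cross terms: (-39*-31 - 2*-22)=1253, (2*23 - 18*-31)=604, (18*39 - 32*23)=-34, (32*29 - 5*39)=733, (5*-22 - -39*29)=1021; twice the area = |3577| = 3577; area = 3577/2; answer 3577/2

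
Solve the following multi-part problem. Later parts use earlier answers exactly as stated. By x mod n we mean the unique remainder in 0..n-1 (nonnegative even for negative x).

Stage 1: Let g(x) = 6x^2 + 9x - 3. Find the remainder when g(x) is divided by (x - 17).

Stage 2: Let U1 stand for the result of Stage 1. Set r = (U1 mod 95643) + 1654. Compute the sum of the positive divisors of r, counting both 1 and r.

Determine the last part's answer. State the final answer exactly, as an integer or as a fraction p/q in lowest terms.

Stage 1: remainder = value at the root: 6*(17)^2 + 9*(17)^1 - 3 = (1734) + (153) + (-3) = 1884; answer 1884
Stage 2: U1 = 1884; r = 3538; 3538 = 2 * 29 * 61; sigma = (1 + 2) * (1 + 29) * (1 + 61) = 3 * 30 * 62 = 5580; answer 5580

5580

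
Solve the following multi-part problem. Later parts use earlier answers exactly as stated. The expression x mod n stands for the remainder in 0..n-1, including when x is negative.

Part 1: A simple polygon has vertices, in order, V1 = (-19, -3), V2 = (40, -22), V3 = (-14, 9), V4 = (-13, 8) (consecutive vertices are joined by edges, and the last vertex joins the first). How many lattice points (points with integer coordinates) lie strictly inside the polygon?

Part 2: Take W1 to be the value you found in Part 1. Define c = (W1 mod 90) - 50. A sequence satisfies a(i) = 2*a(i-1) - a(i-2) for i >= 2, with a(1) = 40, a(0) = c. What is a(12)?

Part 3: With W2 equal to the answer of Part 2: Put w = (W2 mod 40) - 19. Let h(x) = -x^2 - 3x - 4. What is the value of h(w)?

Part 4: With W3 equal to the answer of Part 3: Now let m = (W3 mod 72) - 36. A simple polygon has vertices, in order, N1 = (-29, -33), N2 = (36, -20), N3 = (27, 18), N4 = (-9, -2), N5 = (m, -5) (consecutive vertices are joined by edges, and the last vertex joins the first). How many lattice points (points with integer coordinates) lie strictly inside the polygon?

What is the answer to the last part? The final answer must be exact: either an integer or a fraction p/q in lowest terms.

Part 1: cross terms: (-19*-22 - 40*-3)=538, (40*9 - -14*-22)=52, (-14*8 - -13*9)=5, (-13*-3 - -19*8)=191; twice the area = |786| = 786; area = 393; boundary points = 1 + 1 + 1 + 1 = 4; strictly interior points = area - boundary/2 + 1 = 392; answer 392
Part 2: W1 = 392; c = -18; a(2) = 2*(40) - 1*(-18) = 98; iterating: a(2)=98, a(3)=156, a(4)=214, a(5)=272, a(6)=330, a(7)=388, a(8)=446, a(9)=504, a(10)=562, a(11)=620, a(12)=678; answer 678
Part 3: W2 = 678; w = 19; -1*(19)^2 - 3*(19)^1 - 4 = (-361) + (-57) + (-4) = -422; answer -422
Part 4: W3 = -422; m = -26; cross terms: (-29*-20 - 36*-33)=1768, (36*18 - 27*-20)=1188, (27*-2 - -9*18)=108, (-9*-5 - -26*-2)=-7, (-26*-33 - -29*-5)=713; twice the area = |3770| = 3770; area = 1885; boundary points = 13 + 1 + 4 + 1 + 1 = 20; strictly interior points = area - boundary/2 + 1 = 1876; answer 1876

1876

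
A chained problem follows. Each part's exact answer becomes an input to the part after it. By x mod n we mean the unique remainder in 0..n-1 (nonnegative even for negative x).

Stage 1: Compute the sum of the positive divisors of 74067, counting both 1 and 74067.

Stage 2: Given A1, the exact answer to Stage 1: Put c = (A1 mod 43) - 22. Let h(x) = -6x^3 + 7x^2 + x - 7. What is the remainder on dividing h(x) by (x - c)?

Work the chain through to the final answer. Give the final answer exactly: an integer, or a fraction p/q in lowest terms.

5

Stage 1: 74067 = 3 * 7 * 3527; sigma = (1 + 3) * (1 + 7) * (1 + 3527) = 4 * 8 * 3528 = 112896; answer 112896
Stage 2: A1 = 112896; c = -1; remainder = value at the root: -6*(-1)^3 + 7*(-1)^2 + 1*(-1)^1 - 7 = (6) + (7) + (-1) + (-7) = 5; answer 5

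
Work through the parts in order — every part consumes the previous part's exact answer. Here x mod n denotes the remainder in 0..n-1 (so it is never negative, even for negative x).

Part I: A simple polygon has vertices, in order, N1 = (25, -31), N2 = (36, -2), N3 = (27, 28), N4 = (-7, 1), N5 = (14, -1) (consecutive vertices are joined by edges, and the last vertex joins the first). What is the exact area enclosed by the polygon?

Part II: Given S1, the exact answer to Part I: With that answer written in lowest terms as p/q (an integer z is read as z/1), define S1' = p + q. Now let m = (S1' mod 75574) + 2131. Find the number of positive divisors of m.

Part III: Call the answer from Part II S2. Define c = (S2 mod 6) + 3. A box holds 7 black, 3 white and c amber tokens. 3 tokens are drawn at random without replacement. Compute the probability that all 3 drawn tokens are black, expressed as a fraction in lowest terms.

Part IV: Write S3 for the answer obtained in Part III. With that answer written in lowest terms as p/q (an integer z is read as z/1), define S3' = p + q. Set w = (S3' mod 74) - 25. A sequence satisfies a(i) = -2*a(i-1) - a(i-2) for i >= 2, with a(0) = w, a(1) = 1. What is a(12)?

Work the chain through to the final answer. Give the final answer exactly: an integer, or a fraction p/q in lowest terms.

Part I: cross terms: (25*-2 - 36*-31)=1066, (36*28 - 27*-2)=1062, (27*1 - -7*28)=223, (-7*-1 - 14*1)=-7, (14*-31 - 25*-1)=-409; twice the area = |1935| = 1935; area = 1935/2; answer 1935/2
Part II: S1 = 1935/2; threaded value p + q = 1937; m = 4068; 4068 = 2^2 * 3^2 * 113; number of divisors = (2+1) * (2+1) * (1+1) = 18; answer 18
Part III: S2 = 18; c = 3; total draws C(13,3) = 286; favorable C(7,3) = 35; P = 35/286; answer 35/286
Part IV: S3 = 35/286; threaded value p + q = 321; w = 0; a(2) = -2*(1) - 1*(0) = -2; iterating: a(2)=-2, a(3)=3, a(4)=-4, a(5)=5, a(6)=-6, a(7)=7, a(8)=-8, a(9)=9, a(10)=-10, a(11)=11, a(12)=-12; answer -12

-12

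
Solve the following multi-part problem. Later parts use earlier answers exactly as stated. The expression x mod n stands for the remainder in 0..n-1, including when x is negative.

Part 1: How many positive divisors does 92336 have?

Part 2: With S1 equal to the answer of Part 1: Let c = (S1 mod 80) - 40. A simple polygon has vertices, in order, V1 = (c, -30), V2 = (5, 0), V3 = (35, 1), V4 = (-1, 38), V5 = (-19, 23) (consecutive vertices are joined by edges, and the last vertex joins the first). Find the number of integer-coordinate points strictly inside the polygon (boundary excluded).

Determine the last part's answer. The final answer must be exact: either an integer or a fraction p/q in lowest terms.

1603

Part 1: 92336 = 2^4 * 29 * 199; number of divisors = (4+1) * (1+1) * (1+1) = 20; answer 20
Part 2: S1 = 20; c = -20; cross terms: (-20*0 - 5*-30)=150, (5*1 - 35*0)=5, (35*38 - -1*1)=1331, (-1*23 - -19*38)=699, (-19*-30 - -20*23)=1030; twice the area = |3215| = 3215; area = 3215/2; boundary points = 5 + 1 + 1 + 3 + 1 = 11; strictly interior points = area - boundary/2 + 1 = 1603; answer 1603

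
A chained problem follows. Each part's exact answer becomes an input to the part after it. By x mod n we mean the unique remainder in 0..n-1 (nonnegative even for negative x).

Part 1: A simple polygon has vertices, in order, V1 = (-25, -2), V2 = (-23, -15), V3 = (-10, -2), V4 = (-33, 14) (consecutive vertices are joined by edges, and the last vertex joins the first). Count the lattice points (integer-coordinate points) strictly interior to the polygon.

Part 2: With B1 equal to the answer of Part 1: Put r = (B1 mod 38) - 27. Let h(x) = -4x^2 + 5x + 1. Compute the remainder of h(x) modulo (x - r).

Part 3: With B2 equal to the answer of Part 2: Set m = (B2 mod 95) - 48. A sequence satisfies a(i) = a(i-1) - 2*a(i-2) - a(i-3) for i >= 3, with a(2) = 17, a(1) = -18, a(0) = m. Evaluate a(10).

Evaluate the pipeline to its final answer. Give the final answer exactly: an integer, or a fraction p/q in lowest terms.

Part 1: cross terms: (-25*-15 - -23*-2)=329, (-23*-2 - -10*-15)=-104, (-10*14 - -33*-2)=-206, (-33*-2 - -25*14)=416; twice the area = |435| = 435; area = 435/2; boundary points = 1 + 13 + 1 + 8 = 23; strictly interior points = area - boundary/2 + 1 = 207; answer 207
Part 2: B1 = 207; r = -10; remainder = value at the root: -4*(-10)^2 + 5*(-10)^1 + 1 = (-400) + (-50) + (1) = -449; answer -449
Part 3: B2 = -449; m = -22; a(3) = 1*(17) - 2*(-18) - 1*(-22) = 75; iterating: a(3)=75, a(4)=59, a(5)=-108, a(6)=-301, a(7)=-144, a(8)=566, a(9)=1155, a(10)=167; answer 167

167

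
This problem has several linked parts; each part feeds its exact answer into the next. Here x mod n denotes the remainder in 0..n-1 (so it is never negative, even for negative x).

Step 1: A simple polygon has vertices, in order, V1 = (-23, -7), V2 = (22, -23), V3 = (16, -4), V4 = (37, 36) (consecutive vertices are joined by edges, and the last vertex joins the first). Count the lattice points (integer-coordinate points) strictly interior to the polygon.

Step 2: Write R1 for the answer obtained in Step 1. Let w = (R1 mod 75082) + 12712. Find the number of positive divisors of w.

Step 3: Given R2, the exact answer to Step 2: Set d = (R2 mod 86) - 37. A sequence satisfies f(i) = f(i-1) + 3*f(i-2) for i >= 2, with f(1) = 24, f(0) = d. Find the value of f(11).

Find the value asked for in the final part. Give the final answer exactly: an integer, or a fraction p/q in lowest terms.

-36441

Step 1: cross terms: (-23*-23 - 22*-7)=683, (22*-4 - 16*-23)=280, (16*36 - 37*-4)=724, (37*-7 - -23*36)=569; twice the area = |2256| = 2256; area = 1128; boundary points = 1 + 1 + 1 + 1 = 4; strictly interior points = area - boundary/2 + 1 = 1127; answer 1127
Step 2: R1 = 1127; w = 13839; 13839 = 3 * 7 * 659; number of divisors = (1+1) * (1+1) * (1+1) = 8; answer 8
Step 3: R2 = 8; d = -29; f(2) = 1*(24) + 3*(-29) = -63; iterating: f(2)=-63, f(3)=9, f(4)=-180, f(5)=-153, f(6)=-693, f(7)=-1152, f(8)=-3231, f(9)=-6687, f(10)=-16380, f(11)=-36441; answer -36441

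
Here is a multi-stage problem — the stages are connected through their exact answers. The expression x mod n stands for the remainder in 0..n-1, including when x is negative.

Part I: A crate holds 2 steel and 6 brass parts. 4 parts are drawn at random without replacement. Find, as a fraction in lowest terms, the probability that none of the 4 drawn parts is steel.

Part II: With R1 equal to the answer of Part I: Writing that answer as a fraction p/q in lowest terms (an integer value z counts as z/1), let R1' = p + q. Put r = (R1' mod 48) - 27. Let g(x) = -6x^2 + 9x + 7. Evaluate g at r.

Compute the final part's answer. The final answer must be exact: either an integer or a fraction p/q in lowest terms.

-683

Part I: total draws C(8,4) = 70; favorable C(6,4) = 15; P = 3/14; answer 3/14
Part II: R1 = 3/14; threaded value p + q = 17; r = -10; -6*(-10)^2 + 9*(-10)^1 + 7 = (-600) + (-90) + (7) = -683; answer -683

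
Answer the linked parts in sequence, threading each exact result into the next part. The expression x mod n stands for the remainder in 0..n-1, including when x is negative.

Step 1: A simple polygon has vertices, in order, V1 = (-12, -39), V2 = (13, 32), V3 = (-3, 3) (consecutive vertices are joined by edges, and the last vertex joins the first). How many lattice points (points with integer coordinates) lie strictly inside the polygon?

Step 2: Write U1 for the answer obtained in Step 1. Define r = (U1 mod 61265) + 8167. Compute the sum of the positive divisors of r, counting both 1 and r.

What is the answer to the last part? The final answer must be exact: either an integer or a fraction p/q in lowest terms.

9144

Step 1: cross terms: (-12*32 - 13*-39)=123, (13*3 - -3*32)=135, (-3*-39 - -12*3)=153; twice the area = |411| = 411; area = 411/2; boundary points = 1 + 1 + 3 = 5; strictly interior points = area - boundary/2 + 1 = 204; answer 204
Step 2: U1 = 204; r = 8371; 8371 = 11 * 761; sigma = (1 + 11) * (1 + 761) = 12 * 762 = 9144; answer 9144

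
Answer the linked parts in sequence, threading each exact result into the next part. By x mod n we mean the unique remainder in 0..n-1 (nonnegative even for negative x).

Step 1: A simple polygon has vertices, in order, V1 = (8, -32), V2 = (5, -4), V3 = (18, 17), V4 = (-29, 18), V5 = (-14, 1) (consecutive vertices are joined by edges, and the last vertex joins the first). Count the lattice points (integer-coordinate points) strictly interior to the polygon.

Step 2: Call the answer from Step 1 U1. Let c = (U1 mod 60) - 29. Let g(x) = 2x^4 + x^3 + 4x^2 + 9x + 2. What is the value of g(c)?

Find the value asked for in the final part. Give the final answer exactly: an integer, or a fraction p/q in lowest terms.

5406

Step 1: cross terms: (8*-4 - 5*-32)=128, (5*17 - 18*-4)=157, (18*18 - -29*17)=817, (-29*1 - -14*18)=223, (-14*-32 - 8*1)=440; twice the area = |1765| = 1765; area = 1765/2; boundary points = 1 + 1 + 1 + 1 + 11 = 15; strictly interior points = area - boundary/2 + 1 = 876; answer 876
Step 2: U1 = 876; c = 7; 2*(7)^4 + 1*(7)^3 + 4*(7)^2 + 9*(7)^1 + 2 = (4802) + (343) + (196) + (63) + (2) = 5406; answer 5406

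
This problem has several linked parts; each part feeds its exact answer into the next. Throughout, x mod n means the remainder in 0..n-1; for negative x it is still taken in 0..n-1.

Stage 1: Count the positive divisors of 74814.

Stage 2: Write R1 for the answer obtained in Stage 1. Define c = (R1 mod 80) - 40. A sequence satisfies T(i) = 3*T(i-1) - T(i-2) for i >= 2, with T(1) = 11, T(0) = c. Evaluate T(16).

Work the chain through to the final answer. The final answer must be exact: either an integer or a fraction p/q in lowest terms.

43930359

Stage 1: 74814 = 2 * 3 * 37 * 337; number of divisors = (1+1) * (1+1) * (1+1) * (1+1) = 16; answer 16
Stage 2: R1 = 16; c = -24; T(2) = 3*(11) - 1*(-24) = 57; iterating: T(2)=57, T(3)=160, T(4)=423, T(5)=1109, T(6)=2904, T(7)=7603, T(8)=19905, T(9)=52112, T(10)=136431, T(11)=357181, T(12)=935112, T(13)=2448155, T(14)=6409353, T(15)=16779904, T(16)=43930359; answer 43930359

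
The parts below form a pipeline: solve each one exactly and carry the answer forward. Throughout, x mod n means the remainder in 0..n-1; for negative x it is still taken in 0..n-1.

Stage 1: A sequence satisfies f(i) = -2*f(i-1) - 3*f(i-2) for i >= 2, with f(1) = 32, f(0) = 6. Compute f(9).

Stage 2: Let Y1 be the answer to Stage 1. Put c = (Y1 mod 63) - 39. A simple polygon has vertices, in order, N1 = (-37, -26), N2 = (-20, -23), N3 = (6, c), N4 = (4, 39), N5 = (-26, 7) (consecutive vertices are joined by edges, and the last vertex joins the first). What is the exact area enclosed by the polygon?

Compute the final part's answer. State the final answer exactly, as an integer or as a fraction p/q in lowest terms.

1748

Stage 1: f(2) = -2*(32) - 3*(6) = -82; iterating: f(2)=-82, f(3)=68, f(4)=110, f(5)=-424, f(6)=518, f(7)=236, f(8)=-2026, f(9)=3344; answer 3344
Stage 2: Y1 = 3344; c = -34; cross terms: (-37*-23 - -20*-26)=331, (-20*-34 - 6*-23)=818, (6*39 - 4*-34)=370, (4*7 - -26*39)=1042, (-26*-26 - -37*7)=935; twice the area = |3496| = 3496; area = 1748; answer 1748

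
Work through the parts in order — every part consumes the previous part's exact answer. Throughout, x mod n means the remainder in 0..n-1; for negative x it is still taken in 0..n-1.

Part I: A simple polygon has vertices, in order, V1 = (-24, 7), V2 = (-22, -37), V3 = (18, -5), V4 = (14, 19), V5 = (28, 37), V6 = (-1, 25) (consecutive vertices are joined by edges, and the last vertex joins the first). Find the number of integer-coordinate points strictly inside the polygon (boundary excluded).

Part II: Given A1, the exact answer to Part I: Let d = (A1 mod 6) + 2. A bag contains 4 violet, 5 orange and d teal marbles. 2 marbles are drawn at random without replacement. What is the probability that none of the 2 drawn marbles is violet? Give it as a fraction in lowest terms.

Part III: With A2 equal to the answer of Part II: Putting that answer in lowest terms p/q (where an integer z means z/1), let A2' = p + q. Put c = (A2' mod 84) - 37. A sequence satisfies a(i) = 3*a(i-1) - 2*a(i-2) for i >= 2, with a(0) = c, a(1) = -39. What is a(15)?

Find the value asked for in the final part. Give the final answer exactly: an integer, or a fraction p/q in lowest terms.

Part I: cross terms: (-24*-37 - -22*7)=1042, (-22*-5 - 18*-37)=776, (18*19 - 14*-5)=412, (14*37 - 28*19)=-14, (28*25 - -1*37)=737, (-1*7 - -24*25)=593; twice the area = |3546| = 3546; area = 1773; boundary points = 2 + 8 + 4 + 2 + 1 + 1 = 18; strictly interior points = area - boundary/2 + 1 = 1765; answer 1765
Part II: A1 = 1765; d = 3; total draws C(12,2) = 66; favorable C(8,2) = 28; P = 14/33; answer 14/33
Part III: A2 = 14/33; threaded value p + q = 47; c = 10; a(2) = 3*(-39) - 2*(10) = -137; iterating: a(2)=-137, a(3)=-333, a(4)=-725, a(5)=-1509, a(6)=-3077, a(7)=-6213, a(8)=-12485, a(9)=-25029, a(10)=-50117, a(11)=-100293, a(12)=-200645, a(13)=-401349, a(14)=-802757, a(15)=-1605573; answer -1605573

-1605573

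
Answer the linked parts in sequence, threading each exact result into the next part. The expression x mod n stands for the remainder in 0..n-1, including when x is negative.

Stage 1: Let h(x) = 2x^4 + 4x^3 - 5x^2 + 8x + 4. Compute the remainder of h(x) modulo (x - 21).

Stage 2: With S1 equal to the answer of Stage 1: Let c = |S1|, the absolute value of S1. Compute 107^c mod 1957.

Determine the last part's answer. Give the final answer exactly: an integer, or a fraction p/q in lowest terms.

1684

Stage 1: remainder = value at the root: 2*(21)^4 + 4*(21)^3 - 5*(21)^2 + 8*(21)^1 + 4 = (388962) + (37044) + (-2205) + (168) + (4) = 423973; answer 423973
Stage 2: S1 = 423973; c = 423973; squarings mod 1957: 107^1=107, 107^2=1664, 107^4=1698, 107^8=543, 107^16=1299, 107^32=467, 107^64=862, 107^128=1341, 107^256=1755, 107^512=1664, 107^1024=1698, 107^2048=543, 107^4096=1299, 107^8192=467, 107^16384=862, 107^32768=1341, 107^65536=1755, 107^131072=1664, 107^262144=1698; 107^423973 = 107^1 * 107^4 * 107^32 * 107^2048 * 107^4096 * 107^8192 * 107^16384 * 107^131072 * 107^262144 = 1684 (mod 1957); answer 1684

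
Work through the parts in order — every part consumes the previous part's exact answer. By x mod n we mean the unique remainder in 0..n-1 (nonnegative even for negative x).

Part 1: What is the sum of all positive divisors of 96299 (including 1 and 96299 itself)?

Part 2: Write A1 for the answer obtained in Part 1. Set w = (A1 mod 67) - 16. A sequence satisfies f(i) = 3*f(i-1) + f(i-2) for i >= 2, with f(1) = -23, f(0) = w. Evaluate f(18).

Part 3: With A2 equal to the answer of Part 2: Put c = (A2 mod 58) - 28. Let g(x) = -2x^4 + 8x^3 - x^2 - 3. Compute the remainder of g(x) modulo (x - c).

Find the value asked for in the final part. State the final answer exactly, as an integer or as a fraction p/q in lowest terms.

-55079

Part 1: 96299 = 7 * 13757; sigma = (1 + 7) * (1 + 13757) = 8 * 13758 = 110064; answer 110064
Part 2: A1 = 110064; w = 34; f(2) = 3*(-23) + 1*(34) = -35; iterating: f(2)=-35, f(3)=-128, f(4)=-419, f(5)=-1385, f(6)=-4574, f(7)=-15107, f(8)=-49895, f(9)=-164792, f(10)=-544271, f(11)=-1797605, f(12)=-5937086, f(13)=-19608863, f(14)=-64763675, f(15)=-213899888, f(16)=-706463339, f(17)=-2333289905, f(18)=-7706333054; answer -7706333054
Part 3: A2 = -7706333054; c = 14; remainder = value at the root: -2*(14)^4 + 8*(14)^3 - 1*(14)^2 - 3 = (-76832) + (21952) + (-196) + (-3) = -55079; answer -55079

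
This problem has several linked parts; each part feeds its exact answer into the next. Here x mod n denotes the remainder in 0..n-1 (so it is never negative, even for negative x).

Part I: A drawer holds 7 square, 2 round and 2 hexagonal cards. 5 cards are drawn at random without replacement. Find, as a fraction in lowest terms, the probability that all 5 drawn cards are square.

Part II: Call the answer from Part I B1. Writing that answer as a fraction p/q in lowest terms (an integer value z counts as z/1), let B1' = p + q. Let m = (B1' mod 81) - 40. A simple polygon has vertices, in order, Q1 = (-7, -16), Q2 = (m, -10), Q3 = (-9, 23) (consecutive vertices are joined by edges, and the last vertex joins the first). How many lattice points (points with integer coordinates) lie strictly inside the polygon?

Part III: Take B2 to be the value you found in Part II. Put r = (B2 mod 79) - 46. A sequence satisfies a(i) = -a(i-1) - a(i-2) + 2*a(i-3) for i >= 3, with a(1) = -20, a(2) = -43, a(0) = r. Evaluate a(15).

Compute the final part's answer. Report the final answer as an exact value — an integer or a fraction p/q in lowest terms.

8383

Part I: total draws C(11,5) = 462; favorable C(7,5) = 21; P = 1/22; answer 1/22
Part II: B1 = 1/22; threaded value p + q = 23; m = -17; cross terms: (-7*-10 - -17*-16)=-202, (-17*23 - -9*-10)=-481, (-9*-16 - -7*23)=305; twice the area = |-378| = 378; area = 189; boundary points = 2 + 1 + 1 = 4; strictly interior points = area - boundary/2 + 1 = 188; answer 188
Part III: B2 = 188; r = -16; a(3) = -1*(-43) - 1*(-20) + 2*(-16) = 31; iterating: a(3)=31, a(4)=-28, a(5)=-89, a(6)=179, a(7)=-146, a(8)=-211, a(9)=715, a(10)=-796, a(11)=-341, a(12)=2567, a(13)=-3818, a(14)=569, a(15)=8383; answer 8383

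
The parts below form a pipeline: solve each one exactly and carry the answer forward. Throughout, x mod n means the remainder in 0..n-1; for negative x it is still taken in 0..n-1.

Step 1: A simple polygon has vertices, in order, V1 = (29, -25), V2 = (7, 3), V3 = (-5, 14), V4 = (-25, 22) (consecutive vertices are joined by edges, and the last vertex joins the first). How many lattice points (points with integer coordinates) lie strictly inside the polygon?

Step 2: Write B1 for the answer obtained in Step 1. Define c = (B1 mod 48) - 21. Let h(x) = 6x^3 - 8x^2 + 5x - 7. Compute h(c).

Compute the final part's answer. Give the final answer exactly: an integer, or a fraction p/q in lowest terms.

Step 1: cross terms: (29*3 - 7*-25)=262, (7*14 - -5*3)=113, (-5*22 - -25*14)=240, (-25*-25 - 29*22)=-13; twice the area = |602| = 602; area = 301; boundary points = 2 + 1 + 4 + 1 = 8; strictly interior points = area - boundary/2 + 1 = 298; answer 298
Step 2: B1 = 298; c = -11; 6*(-11)^3 - 8*(-11)^2 + 5*(-11)^1 - 7 = (-7986) + (-968) + (-55) + (-7) = -9016; answer -9016

-9016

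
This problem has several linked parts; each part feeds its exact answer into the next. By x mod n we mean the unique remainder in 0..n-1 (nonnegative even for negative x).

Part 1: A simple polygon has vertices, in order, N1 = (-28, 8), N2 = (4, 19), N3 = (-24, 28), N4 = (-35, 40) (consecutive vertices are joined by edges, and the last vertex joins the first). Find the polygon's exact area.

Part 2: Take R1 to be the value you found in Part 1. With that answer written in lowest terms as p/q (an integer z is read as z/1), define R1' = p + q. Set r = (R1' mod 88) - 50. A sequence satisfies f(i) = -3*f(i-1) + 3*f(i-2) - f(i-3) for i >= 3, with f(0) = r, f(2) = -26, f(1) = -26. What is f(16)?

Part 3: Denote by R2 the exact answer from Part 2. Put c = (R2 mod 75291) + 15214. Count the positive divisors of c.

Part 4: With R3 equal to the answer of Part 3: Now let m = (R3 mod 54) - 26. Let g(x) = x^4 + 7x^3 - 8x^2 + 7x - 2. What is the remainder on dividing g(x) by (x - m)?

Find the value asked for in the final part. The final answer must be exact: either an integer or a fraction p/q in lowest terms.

Part 1: cross terms: (-28*19 - 4*8)=-564, (4*28 - -24*19)=568, (-24*40 - -35*28)=20, (-35*8 - -28*40)=840; twice the area = |864| = 864; area = 432; answer 432
Part 2: R1 = 432; threaded value p + q = 433; r = 31; f(3) = -3*(-26) + 3*(-26) - 1*(31) = -31; iterating: f(3)=-31, f(4)=41, f(5)=-190, f(6)=724, f(7)=-2783, f(8)=10711, f(9)=-41206, f(10)=158534, f(11)=-609931, f(12)=2346601, f(13)=-9028130, f(14)=34734124, f(15)=-133633363, f(16)=514130591; answer 514130591
Part 3: R2 = 514130591; c = 58857; 58857 = 3 * 23 * 853; number of divisors = (1+1) * (1+1) * (1+1) = 8; answer 8
Part 4: R3 = 8; m = -18; remainder = value at the root: 1*(-18)^4 + 7*(-18)^3 - 8*(-18)^2 + 7*(-18)^1 - 2 = (104976) + (-40824) + (-2592) + (-126) + (-2) = 61432; answer 61432

61432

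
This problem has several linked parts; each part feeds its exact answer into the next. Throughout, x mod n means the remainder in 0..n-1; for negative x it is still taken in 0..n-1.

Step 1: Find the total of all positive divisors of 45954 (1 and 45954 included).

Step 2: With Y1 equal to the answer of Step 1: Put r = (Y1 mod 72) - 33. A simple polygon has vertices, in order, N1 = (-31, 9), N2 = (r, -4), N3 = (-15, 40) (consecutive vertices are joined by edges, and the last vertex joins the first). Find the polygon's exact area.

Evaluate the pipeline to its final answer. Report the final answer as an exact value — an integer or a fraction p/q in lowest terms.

Step 1: 45954 = 2 * 3^3 * 23 * 37; sigma = (1 + 2) * (1 + 3 + 9 + 27) * (1 + 23) * (1 + 37) = 3 * 40 * 24 * 38 = 109440; answer 109440
Step 2: Y1 = 109440; r = -33; cross terms: (-31*-4 - -33*9)=421, (-33*40 - -15*-4)=-1380, (-15*9 - -31*40)=1105; twice the area = |146| = 146; area = 73; answer 73

73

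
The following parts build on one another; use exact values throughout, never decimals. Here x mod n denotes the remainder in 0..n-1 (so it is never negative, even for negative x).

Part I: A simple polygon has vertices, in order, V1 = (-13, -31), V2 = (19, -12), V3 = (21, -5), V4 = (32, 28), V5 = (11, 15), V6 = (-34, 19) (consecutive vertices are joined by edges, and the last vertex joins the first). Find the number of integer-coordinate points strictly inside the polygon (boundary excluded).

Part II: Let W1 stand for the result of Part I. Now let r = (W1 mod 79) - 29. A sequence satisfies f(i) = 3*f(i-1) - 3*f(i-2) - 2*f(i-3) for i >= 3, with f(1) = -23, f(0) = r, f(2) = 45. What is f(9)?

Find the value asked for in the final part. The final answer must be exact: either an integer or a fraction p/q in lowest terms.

Part I: cross terms: (-13*-12 - 19*-31)=745, (19*-5 - 21*-12)=157, (21*28 - 32*-5)=748, (32*15 - 11*28)=172, (11*19 - -34*15)=719, (-34*-31 - -13*19)=1301; twice the area = |3842| = 3842; area = 1921; boundary points = 1 + 1 + 11 + 1 + 1 + 1 = 16; strictly interior points = area - boundary/2 + 1 = 1914; answer 1914
Part II: W1 = 1914; r = -11; f(3) = 3*(45) - 3*(-23) - 2*(-11) = 226; iterating: f(3)=226, f(4)=589, f(5)=999, f(6)=778, f(7)=-1841, f(8)=-9855, f(9)=-25598; answer -25598

-25598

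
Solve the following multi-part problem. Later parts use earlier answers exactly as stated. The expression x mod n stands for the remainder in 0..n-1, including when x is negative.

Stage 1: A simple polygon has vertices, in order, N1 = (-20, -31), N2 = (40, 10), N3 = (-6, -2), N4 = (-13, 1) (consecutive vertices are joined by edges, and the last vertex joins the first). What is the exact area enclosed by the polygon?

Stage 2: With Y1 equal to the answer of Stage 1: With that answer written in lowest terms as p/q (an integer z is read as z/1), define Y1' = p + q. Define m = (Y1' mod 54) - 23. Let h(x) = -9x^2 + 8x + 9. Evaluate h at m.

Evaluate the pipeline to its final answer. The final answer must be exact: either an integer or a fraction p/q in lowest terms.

Stage 1: cross terms: (-20*10 - 40*-31)=1040, (40*-2 - -6*10)=-20, (-6*1 - -13*-2)=-32, (-13*-31 - -20*1)=423; twice the area = |1411| = 1411; area = 1411/2; answer 1411/2
Stage 2: Y1 = 1411/2; threaded value p + q = 1413; m = -14; -9*(-14)^2 + 8*(-14)^1 + 9 = (-1764) + (-112) + (9) = -1867; answer -1867

-1867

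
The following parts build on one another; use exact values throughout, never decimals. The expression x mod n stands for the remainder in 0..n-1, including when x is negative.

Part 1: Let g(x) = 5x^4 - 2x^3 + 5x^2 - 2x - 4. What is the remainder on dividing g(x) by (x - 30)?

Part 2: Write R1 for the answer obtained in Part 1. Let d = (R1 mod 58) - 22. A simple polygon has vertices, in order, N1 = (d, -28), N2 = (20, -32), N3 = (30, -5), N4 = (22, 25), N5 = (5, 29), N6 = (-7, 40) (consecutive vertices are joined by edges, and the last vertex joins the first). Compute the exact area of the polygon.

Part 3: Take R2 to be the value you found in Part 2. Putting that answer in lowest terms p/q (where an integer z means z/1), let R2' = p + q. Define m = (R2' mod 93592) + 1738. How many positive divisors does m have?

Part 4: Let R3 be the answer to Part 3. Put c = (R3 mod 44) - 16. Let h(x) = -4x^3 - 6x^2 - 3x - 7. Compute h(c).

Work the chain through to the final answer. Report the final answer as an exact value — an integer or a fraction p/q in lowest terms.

Part 1: remainder = value at the root: 5*(30)^4 - 2*(30)^3 + 5*(30)^2 - 2*(30)^1 - 4 = (4050000) + (-54000) + (4500) + (-60) + (-4) = 4000436; answer 4000436
Part 2: R1 = 4000436; d = -20; cross terms: (-20*-32 - 20*-28)=1200, (20*-5 - 30*-32)=860, (30*25 - 22*-5)=860, (22*29 - 5*25)=513, (5*40 - -7*29)=403, (-7*-28 - -20*40)=996; twice the area = |4832| = 4832; area = 2416; answer 2416
Part 3: R2 = 2416; threaded value p + q = 2417; m = 4155; 4155 = 3 * 5 * 277; number of divisors = (1+1) * (1+1) * (1+1) = 8; answer 8
Part 4: R3 = 8; c = -8; -4*(-8)^3 - 6*(-8)^2 - 3*(-8)^1 - 7 = (2048) + (-384) + (24) + (-7) = 1681; answer 1681

1681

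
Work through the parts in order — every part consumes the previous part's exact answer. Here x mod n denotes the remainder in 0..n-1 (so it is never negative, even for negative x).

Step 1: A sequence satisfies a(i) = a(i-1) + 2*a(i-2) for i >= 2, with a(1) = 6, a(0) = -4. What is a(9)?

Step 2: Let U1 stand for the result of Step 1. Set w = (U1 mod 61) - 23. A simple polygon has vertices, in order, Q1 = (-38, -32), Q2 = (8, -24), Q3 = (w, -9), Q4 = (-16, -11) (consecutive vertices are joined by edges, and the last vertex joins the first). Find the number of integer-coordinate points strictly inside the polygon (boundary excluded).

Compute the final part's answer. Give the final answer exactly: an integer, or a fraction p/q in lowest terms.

Step 1: a(2) = 1*(6) + 2*(-4) = -2; iterating: a(2)=-2, a(3)=10, a(4)=6, a(5)=26, a(6)=38, a(7)=90, a(8)=166, a(9)=346; answer 346
Step 2: U1 = 346; w = 18; cross terms: (-38*-24 - 8*-32)=1168, (8*-9 - 18*-24)=360, (18*-11 - -16*-9)=-342, (-16*-32 - -38*-11)=94; twice the area = |1280| = 1280; area = 640; boundary points = 2 + 5 + 2 + 1 = 10; strictly interior points = area - boundary/2 + 1 = 636; answer 636

636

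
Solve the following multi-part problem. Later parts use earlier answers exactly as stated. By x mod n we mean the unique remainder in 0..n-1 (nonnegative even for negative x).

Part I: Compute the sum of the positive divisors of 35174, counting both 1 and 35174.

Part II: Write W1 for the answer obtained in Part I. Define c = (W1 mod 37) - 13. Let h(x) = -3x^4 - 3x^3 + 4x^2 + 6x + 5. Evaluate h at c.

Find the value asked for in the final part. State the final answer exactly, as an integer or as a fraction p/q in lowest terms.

Part I: 35174 = 2 * 43 * 409; sigma = (1 + 2) * (1 + 43) * (1 + 409) = 3 * 44 * 410 = 54120; answer 54120
Part II: W1 = 54120; c = 13; -3*(13)^4 - 3*(13)^3 + 4*(13)^2 + 6*(13)^1 + 5 = (-85683) + (-6591) + (676) + (78) + (5) = -91515; answer -91515

-91515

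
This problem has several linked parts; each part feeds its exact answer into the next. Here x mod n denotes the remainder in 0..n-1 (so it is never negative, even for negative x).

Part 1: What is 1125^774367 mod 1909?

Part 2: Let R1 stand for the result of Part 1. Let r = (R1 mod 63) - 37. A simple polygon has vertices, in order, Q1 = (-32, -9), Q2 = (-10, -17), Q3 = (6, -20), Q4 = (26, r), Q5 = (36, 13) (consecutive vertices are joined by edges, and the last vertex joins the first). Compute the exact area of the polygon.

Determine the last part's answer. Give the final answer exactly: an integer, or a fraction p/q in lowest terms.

1138

Part 1: squarings mod 1909: 1125^1=1125, 1125^2=1867, 1125^4=1764, 1125^8=26, 1125^16=676, 1125^32=725, 1125^64=650, 1125^128=611, 1125^256=1066, 1125^512=501, 1125^1024=922, 1125^2048=579, 1125^4096=1166, 1125^8192=348, 1125^16384=837, 1125^32768=1875, 1125^65536=1156, 1125^131072=36, 1125^262144=1296, 1125^524288=1605; 1125^774367 = 1125^1 * 1125^2 * 1125^4 * 1125^8 * 1125^16 * 1125^64 * 1125^128 * 1125^4096 * 1125^16384 * 1125^32768 * 1125^65536 * 1125^131072 * 1125^524288 = 1908 (mod 1909); answer 1908
Part 2: R1 = 1908; r = -19; cross terms: (-32*-17 - -10*-9)=454, (-10*-20 - 6*-17)=302, (6*-19 - 26*-20)=406, (26*13 - 36*-19)=1022, (36*-9 - -32*13)=92; twice the area = |2276| = 2276; area = 1138; answer 1138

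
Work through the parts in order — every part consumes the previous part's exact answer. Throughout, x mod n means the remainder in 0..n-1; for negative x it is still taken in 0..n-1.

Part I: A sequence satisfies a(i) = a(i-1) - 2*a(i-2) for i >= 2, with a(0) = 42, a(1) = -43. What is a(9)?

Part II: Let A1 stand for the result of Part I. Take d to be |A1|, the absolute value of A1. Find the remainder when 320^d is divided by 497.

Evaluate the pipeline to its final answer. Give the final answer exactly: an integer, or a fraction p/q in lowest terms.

Part I: a(2) = 1*(-43) - 2*(42) = -127; iterating: a(2)=-127, a(3)=-41, a(4)=213, a(5)=295, a(6)=-131, a(7)=-721, a(8)=-459, a(9)=983; answer 983
Part II: A1 = 983; d = 983; squarings mod 497: 320^1=320, 320^2=18, 320^4=324, 320^8=109, 320^16=450, 320^32=221, 320^64=135, 320^128=333, 320^256=58, 320^512=382; 320^983 = 320^1 * 320^2 * 320^4 * 320^16 * 320^64 * 320^128 * 320^256 * 320^512 = 80 (mod 497); answer 80

80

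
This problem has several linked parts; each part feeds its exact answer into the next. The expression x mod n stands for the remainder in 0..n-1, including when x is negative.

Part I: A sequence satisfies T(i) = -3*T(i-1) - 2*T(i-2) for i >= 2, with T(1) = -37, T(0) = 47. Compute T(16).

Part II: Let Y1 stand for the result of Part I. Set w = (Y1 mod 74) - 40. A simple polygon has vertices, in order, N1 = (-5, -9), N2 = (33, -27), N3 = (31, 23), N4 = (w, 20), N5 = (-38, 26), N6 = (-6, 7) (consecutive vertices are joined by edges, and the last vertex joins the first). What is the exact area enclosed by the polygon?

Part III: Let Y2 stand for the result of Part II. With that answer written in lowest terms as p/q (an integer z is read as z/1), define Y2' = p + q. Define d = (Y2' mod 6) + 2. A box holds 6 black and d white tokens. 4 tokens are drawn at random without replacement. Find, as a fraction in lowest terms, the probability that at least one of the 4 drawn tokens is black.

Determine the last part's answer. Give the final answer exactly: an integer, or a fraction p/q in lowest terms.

32/33

Part I: T(2) = -3*(-37) - 2*(47) = 17; iterating: T(2)=17, T(3)=23, T(4)=-103, T(5)=263, T(6)=-583, T(7)=1223, T(8)=-2503, T(9)=5063, T(10)=-10183, T(11)=20423, T(12)=-40903, T(13)=81863, T(14)=-163783, T(15)=327623, T(16)=-655303; answer -655303
Part II: Y1 = -655303; w = 1; cross terms: (-5*-27 - 33*-9)=432, (33*23 - 31*-27)=1596, (31*20 - 1*23)=597, (1*26 - -38*20)=786, (-38*7 - -6*26)=-110, (-6*-9 - -5*7)=89; twice the area = |3390| = 3390; area = 1695; answer 1695
Part III: Y2 = 1695; threaded value p + q = 1696; d = 6; total draws C(12,4) = 495; complement C(6,4) = 15; favorable 495 - 15 = 480; P = 32/33; answer 32/33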